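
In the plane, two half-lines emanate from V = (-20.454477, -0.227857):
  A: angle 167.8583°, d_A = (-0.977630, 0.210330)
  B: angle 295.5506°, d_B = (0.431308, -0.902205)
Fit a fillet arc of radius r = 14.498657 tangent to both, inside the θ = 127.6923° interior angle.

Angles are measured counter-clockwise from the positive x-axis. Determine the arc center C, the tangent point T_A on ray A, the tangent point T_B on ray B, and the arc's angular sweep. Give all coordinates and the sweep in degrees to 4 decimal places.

center=(-30.4644,-12.9047) T_A=(-27.4149,1.2696) T_B=(-17.3837,-6.6513) sweep=52.3077

bisector direction at 231.7045° = (-0.619718,-0.784825)
center distance |VC| = r/sin(θ/2) = 14.498657/sin(63.8462°) = 16.152446
C = V + |VC|·bis = (-30.4644,-12.9047)
T_A = V + ((C−V)·d_A)·d_A = V + 7.1197·d_A = (-27.4149,1.2696)
T_B = V + ((C−V)·d_B)·d_B = V + 7.1197·d_B = (-17.3837,-6.6513)
sweep = 180° − θ = 52.3077°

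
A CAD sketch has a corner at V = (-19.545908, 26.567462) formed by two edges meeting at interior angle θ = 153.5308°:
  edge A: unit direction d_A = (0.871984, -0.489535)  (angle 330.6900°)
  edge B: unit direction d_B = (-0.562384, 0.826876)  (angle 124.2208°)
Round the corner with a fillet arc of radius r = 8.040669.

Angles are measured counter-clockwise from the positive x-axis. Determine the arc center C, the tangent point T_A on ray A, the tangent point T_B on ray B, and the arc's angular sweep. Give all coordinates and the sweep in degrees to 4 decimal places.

bisector direction at 47.4554° = (0.676164,0.736751)
center distance |VC| = r/sin(θ/2) = 8.040669/sin(76.7654°) = 8.260049
C = V + |VC|·bis = (-13.9608,32.6531)
T_A = V + ((C−V)·d_A)·d_A = V + 1.8910·d_A = (-17.8969,25.6417)
T_B = V + ((C−V)·d_B)·d_B = V + 1.8910·d_B = (-20.6094,28.1311)
sweep = 180° − θ = 26.4692°

center=(-13.9608,32.6531) T_A=(-17.8969,25.6417) T_B=(-20.6094,28.1311) sweep=26.4692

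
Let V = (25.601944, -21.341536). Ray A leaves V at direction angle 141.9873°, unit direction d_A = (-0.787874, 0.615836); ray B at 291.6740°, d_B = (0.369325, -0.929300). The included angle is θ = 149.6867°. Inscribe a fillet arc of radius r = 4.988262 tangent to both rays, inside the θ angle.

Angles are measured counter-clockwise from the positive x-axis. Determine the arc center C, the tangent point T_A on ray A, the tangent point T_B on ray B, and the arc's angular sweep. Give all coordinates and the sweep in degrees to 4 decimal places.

bisector direction at 216.8307° = (-0.800411,-0.599452)
center distance |VC| = r/sin(θ/2) = 4.988262/sin(74.8434°) = 5.168034
C = V + |VC|·bis = (21.4654,-24.4395)
T_A = V + ((C−V)·d_A)·d_A = V + 1.3512·d_A = (24.5373,-20.5094)
T_B = V + ((C−V)·d_B)·d_B = V + 1.3512·d_B = (26.1010,-22.5972)
sweep = 180° − θ = 30.3133°

center=(21.4654,-24.4395) T_A=(24.5373,-20.5094) T_B=(26.1010,-22.5972) sweep=30.3133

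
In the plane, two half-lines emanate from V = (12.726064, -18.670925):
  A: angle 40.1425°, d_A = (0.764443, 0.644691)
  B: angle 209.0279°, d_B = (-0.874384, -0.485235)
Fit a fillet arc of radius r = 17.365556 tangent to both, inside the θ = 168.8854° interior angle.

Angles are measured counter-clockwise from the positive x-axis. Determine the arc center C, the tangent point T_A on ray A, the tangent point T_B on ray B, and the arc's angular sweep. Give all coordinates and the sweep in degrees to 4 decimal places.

bisector direction at 124.5852° = (-0.567631,0.823283)
center distance |VC| = r/sin(θ/2) = 17.365556/sin(84.4427°) = 17.447562
C = V + |VC|·bis = (2.8223,-4.3066)
T_A = V + ((C−V)·d_A)·d_A = V + 1.6896·d_A = (14.0177,-17.5816)
T_B = V + ((C−V)·d_B)·d_B = V + 1.6896·d_B = (11.2487,-19.4908)
sweep = 180° − θ = 11.1146°

center=(2.8223,-4.3066) T_A=(14.0177,-17.5816) T_B=(11.2487,-19.4908) sweep=11.1146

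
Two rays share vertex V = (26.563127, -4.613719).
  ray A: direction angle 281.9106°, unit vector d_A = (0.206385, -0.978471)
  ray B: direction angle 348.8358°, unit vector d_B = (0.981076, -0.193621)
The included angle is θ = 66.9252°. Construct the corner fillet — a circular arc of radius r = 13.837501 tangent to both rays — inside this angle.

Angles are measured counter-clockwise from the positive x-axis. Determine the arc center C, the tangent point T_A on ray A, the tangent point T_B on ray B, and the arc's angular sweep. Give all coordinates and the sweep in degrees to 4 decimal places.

center=(44.4236,-22.2430) T_A=(30.8840,-25.0989) T_B=(47.1028,-8.6673) sweep=113.0748

bisector direction at 315.3732° = (0.711698,-0.702486)
center distance |VC| = r/sin(θ/2) = 13.837501/sin(33.4626°) = 25.095553
C = V + |VC|·bis = (44.4236,-22.2430)
T_A = V + ((C−V)·d_A)·d_A = V + 20.9359·d_A = (30.8840,-25.0989)
T_B = V + ((C−V)·d_B)·d_B = V + 20.9359·d_B = (47.1028,-8.6673)
sweep = 180° − θ = 113.0748°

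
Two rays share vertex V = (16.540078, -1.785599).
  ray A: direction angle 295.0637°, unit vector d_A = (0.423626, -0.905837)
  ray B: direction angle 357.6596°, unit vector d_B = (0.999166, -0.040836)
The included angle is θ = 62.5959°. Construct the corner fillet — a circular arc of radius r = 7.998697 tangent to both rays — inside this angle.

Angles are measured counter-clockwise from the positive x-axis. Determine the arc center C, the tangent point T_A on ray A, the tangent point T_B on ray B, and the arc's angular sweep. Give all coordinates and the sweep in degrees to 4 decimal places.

bisector direction at 326.3616° = (0.832551,-0.553949)
center distance |VC| = r/sin(θ/2) = 7.998697/sin(31.2980°) = 15.397254
C = V + |VC|·bis = (29.3591,-10.3149)
T_A = V + ((C−V)·d_A)·d_A = V + 13.1566·d_A = (22.1136,-13.7033)
T_B = V + ((C−V)·d_B)·d_B = V + 13.1566·d_B = (29.6857,-2.3229)
sweep = 180° − θ = 117.4041°

center=(29.3591,-10.3149) T_A=(22.1136,-13.7033) T_B=(29.6857,-2.3229) sweep=117.4041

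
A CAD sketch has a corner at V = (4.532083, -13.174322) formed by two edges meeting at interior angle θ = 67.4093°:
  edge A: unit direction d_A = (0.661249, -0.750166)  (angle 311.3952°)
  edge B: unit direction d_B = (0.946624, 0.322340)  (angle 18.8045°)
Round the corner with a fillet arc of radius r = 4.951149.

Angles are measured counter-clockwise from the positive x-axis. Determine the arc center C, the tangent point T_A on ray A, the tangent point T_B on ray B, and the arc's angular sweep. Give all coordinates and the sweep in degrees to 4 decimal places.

bisector direction at 345.0999° = (0.966375,-0.257135)
center distance |VC| = r/sin(θ/2) = 4.951149/sin(33.7047°) = 8.922405
C = V + |VC|·bis = (13.1545,-15.4686)
T_A = V + ((C−V)·d_A)·d_A = V + 7.4226·d_A = (9.4403,-18.7425)
T_B = V + ((C−V)·d_B)·d_B = V + 7.4226·d_B = (11.5585,-10.7817)
sweep = 180° − θ = 112.5907°

center=(13.1545,-15.4686) T_A=(9.4403,-18.7425) T_B=(11.5585,-10.7817) sweep=112.5907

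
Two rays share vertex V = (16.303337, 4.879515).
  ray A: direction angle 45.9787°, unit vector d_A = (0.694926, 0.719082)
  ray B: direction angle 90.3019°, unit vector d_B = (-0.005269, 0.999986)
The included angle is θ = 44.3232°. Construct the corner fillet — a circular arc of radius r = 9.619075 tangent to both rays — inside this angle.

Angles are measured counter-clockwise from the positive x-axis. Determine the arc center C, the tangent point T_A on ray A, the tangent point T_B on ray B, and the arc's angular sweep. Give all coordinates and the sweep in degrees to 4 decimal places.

bisector direction at 68.1403° = (0.372335,0.928098)
center distance |VC| = r/sin(θ/2) = 9.619075/sin(22.1616°) = 25.499895
C = V + |VC|·bis = (25.7978,28.5459)
T_A = V + ((C−V)·d_A)·d_A = V + 23.6161·d_A = (32.7147,21.8614)
T_B = V + ((C−V)·d_B)·d_B = V + 23.6161·d_B = (16.1789,28.4952)
sweep = 180° − θ = 135.6768°

center=(25.7978,28.5459) T_A=(32.7147,21.8614) T_B=(16.1789,28.4952) sweep=135.6768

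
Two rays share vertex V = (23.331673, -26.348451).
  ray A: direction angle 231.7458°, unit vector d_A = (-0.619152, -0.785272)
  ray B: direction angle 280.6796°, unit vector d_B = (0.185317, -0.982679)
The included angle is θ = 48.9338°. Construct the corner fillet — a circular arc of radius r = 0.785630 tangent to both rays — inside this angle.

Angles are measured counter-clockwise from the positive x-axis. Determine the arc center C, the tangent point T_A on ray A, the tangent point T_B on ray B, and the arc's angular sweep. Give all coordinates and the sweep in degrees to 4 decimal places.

center=(22.8796,-28.1907) T_A=(22.2627,-27.7043) T_B=(23.6516,-28.0451) sweep=131.0662

bisector direction at 256.2127° = (-0.238318,-0.971187)
center distance |VC| = r/sin(θ/2) = 0.785630/sin(24.4669°) = 1.896890
C = V + |VC|·bis = (22.8796,-28.1907)
T_A = V + ((C−V)·d_A)·d_A = V + 1.7266·d_A = (22.2627,-27.7043)
T_B = V + ((C−V)·d_B)·d_B = V + 1.7266·d_B = (23.6516,-28.0451)
sweep = 180° − θ = 131.0662°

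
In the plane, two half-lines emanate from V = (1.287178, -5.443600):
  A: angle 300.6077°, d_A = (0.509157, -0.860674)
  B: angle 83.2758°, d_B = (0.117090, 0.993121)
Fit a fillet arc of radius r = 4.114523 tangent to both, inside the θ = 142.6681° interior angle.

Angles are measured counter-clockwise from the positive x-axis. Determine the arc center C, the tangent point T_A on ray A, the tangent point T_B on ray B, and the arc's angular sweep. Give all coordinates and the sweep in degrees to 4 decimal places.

center=(5.5361,-4.5450) T_A=(1.9949,-6.6399) T_B=(1.4499,-4.0632) sweep=37.3319

bisector direction at 11.9418° = (0.978358,0.206917)
center distance |VC| = r/sin(θ/2) = 4.114523/sin(71.3341°) = 4.342960
C = V + |VC|·bis = (5.5361,-4.5450)
T_A = V + ((C−V)·d_A)·d_A = V + 1.3900·d_A = (1.9949,-6.6399)
T_B = V + ((C−V)·d_B)·d_B = V + 1.3900·d_B = (1.4499,-4.0632)
sweep = 180° − θ = 37.3319°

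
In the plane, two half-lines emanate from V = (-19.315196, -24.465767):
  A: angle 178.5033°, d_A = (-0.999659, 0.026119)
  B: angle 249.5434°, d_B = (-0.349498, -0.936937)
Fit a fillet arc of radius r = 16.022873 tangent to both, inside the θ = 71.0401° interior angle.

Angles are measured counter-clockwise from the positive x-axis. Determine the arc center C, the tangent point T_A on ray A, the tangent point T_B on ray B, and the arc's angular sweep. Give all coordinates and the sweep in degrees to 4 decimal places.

center=(-42.1727,-39.8969) T_A=(-41.7542,-23.8795) T_B=(-27.1602,-45.4968) sweep=108.9599

bisector direction at 214.0234° = (-0.828810,-0.559531)
center distance |VC| = r/sin(θ/2) = 16.022873/sin(35.5200°) = 27.578673
C = V + |VC|·bis = (-42.1727,-39.8969)
T_A = V + ((C−V)·d_A)·d_A = V + 22.4466·d_A = (-41.7542,-23.8795)
T_B = V + ((C−V)·d_B)·d_B = V + 22.4466·d_B = (-27.1602,-45.4968)
sweep = 180° − θ = 108.9599°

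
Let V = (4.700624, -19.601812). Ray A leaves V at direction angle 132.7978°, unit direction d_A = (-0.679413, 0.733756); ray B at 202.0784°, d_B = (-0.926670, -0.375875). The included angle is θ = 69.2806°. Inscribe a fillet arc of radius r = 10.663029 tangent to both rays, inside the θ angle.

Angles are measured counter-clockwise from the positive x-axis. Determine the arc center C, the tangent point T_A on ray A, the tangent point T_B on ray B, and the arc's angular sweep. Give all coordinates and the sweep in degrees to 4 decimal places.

bisector direction at 167.4381° = (-0.976062,0.217494)
center distance |VC| = r/sin(θ/2) = 10.663029/sin(34.6403°) = 18.758982
C = V + |VC|·bis = (-13.6093,-15.5218)
T_A = V + ((C−V)·d_A)·d_A = V + 15.4337·d_A = (-5.7852,-8.2772)
T_B = V + ((C−V)·d_B)·d_B = V + 15.4337·d_B = (-9.6013,-25.4030)
sweep = 180° − θ = 110.7194°

center=(-13.6093,-15.5218) T_A=(-5.7852,-8.2772) T_B=(-9.6013,-25.4030) sweep=110.7194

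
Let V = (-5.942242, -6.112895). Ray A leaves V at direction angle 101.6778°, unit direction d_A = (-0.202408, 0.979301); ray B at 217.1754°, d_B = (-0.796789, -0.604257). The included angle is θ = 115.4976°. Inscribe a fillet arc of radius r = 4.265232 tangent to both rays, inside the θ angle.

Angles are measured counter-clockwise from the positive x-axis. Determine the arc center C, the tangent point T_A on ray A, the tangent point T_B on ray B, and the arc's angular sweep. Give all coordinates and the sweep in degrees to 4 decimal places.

bisector direction at 159.4266° = (-0.936223,0.351407)
center distance |VC| = r/sin(θ/2) = 4.265232/sin(57.7488°) = 5.043335
C = V + |VC|·bis = (-10.6639,-4.3406)
T_A = V + ((C−V)·d_A)·d_A = V + 2.6913·d_A = (-6.4870,-3.4773)
T_B = V + ((C−V)·d_B)·d_B = V + 2.6913·d_B = (-8.0866,-7.7391)
sweep = 180° − θ = 64.5024°

center=(-10.6639,-4.3406) T_A=(-6.4870,-3.4773) T_B=(-8.0866,-7.7391) sweep=64.5024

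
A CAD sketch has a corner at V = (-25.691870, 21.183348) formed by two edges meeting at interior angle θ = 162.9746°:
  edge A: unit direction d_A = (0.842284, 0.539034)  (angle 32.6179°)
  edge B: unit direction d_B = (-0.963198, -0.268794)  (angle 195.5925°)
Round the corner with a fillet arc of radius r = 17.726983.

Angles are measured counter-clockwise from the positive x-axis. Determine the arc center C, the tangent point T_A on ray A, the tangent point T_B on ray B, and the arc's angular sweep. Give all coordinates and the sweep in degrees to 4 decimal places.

center=(-33.0125,37.5447) T_A=(-23.4570,22.6136) T_B=(-28.2476,20.4701) sweep=17.0254

bisector direction at 114.1052° = (-0.408413,0.912797)
center distance |VC| = r/sin(θ/2) = 17.726983/sin(81.4873°) = 17.924455
C = V + |VC|·bis = (-33.0125,37.5447)
T_A = V + ((C−V)·d_A)·d_A = V + 2.6533·d_A = (-23.4570,22.6136)
T_B = V + ((C−V)·d_B)·d_B = V + 2.6533·d_B = (-28.2476,20.4701)
sweep = 180° − θ = 17.0254°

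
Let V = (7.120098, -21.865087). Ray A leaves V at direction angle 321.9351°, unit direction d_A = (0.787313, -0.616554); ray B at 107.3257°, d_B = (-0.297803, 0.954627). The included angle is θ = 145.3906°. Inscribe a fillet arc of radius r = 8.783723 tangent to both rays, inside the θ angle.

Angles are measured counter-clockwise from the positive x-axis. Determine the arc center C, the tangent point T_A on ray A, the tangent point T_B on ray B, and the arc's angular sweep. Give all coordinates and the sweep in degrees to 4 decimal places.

center=(14.6903,-16.6368) T_A=(9.2747,-23.5524) T_B=(6.3051,-19.2526) sweep=34.6094

bisector direction at 34.6304° = (0.822835,0.568280)
center distance |VC| = r/sin(θ/2) = 8.783723/sin(72.6953°) = 9.200155
C = V + |VC|·bis = (14.6903,-16.6368)
T_A = V + ((C−V)·d_A)·d_A = V + 2.7366·d_A = (9.2747,-23.5524)
T_B = V + ((C−V)·d_B)·d_B = V + 2.7366·d_B = (6.3051,-19.2526)
sweep = 180° − θ = 34.6094°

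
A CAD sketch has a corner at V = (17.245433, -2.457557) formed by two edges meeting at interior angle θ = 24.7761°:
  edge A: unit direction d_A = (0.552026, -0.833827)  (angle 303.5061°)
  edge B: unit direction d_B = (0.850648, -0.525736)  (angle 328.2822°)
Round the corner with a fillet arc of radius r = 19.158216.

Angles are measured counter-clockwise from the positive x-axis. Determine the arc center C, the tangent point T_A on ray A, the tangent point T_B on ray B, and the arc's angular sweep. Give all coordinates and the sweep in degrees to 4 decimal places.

bisector direction at 315.8942° = (0.718055,-0.695986)
center distance |VC| = r/sin(θ/2) = 19.158216/sin(12.3880°) = 89.302528
C = V + |VC|·bis = (81.3696,-64.6109)
T_A = V + ((C−V)·d_A)·d_A = V + 87.2233·d_A = (65.3949,-75.1867)
T_B = V + ((C−V)·d_B)·d_B = V + 87.2233·d_B = (91.4417,-48.3140)
sweep = 180° − θ = 155.2239°

center=(81.3696,-64.6109) T_A=(65.3949,-75.1867) T_B=(91.4417,-48.3140) sweep=155.2239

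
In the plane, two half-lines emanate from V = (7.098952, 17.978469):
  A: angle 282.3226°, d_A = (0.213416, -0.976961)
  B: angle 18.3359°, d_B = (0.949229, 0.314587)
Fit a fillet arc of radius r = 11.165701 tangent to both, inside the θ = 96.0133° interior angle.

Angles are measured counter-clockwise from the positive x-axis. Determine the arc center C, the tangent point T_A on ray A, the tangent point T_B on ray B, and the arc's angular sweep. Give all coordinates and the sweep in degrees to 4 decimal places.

bisector direction at 330.3293° = (0.868884,-0.495015)
center distance |VC| = r/sin(θ/2) = 11.165701/sin(48.0067°) = 15.023363
C = V + |VC|·bis = (20.1525,10.5417)
T_A = V + ((C−V)·d_A)·d_A = V + 10.0513·d_A = (9.2441,8.1587)
T_B = V + ((C−V)·d_B)·d_B = V + 10.0513·d_B = (16.6399,21.1405)
sweep = 180° − θ = 83.9867°

center=(20.1525,10.5417) T_A=(9.2441,8.1587) T_B=(16.6399,21.1405) sweep=83.9867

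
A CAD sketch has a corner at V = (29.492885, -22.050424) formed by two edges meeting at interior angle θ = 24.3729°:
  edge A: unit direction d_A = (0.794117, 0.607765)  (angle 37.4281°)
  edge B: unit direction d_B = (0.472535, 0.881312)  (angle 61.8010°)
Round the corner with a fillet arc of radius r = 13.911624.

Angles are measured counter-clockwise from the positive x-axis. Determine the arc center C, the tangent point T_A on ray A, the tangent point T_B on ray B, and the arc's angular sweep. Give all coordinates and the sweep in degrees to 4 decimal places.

center=(72.1929,28.1478) T_A=(80.6479,17.1003) T_B=(59.9325,34.7215) sweep=155.6271

bisector direction at 49.6146° = (0.647926,0.761703)
center distance |VC| = r/sin(θ/2) = 13.911624/sin(12.1865°) = 65.902620
C = V + |VC|·bis = (72.1929,28.1478)
T_A = V + ((C−V)·d_A)·d_A = V + 64.4176·d_A = (80.6479,17.1003)
T_B = V + ((C−V)·d_B)·d_B = V + 64.4176·d_B = (59.9325,34.7215)
sweep = 180° − θ = 155.6271°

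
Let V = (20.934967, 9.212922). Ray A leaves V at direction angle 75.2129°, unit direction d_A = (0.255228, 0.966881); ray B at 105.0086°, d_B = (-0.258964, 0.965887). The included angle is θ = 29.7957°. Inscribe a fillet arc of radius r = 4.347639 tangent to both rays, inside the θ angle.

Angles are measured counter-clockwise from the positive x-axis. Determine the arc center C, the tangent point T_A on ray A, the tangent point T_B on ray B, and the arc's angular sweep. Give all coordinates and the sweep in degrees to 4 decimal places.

bisector direction at 90.1108° = (-0.001933,0.999998)
center distance |VC| = r/sin(θ/2) = 4.347639/sin(14.8979°) = 16.910532
C = V + |VC|·bis = (20.9023,26.1234)
T_A = V + ((C−V)·d_A)·d_A = V + 16.3421·d_A = (25.1059,25.0138)
T_B = V + ((C−V)·d_B)·d_B = V + 16.3421·d_B = (16.7030,24.9975)
sweep = 180° − θ = 150.2043°

center=(20.9023,26.1234) T_A=(25.1059,25.0138) T_B=(16.7030,24.9975) sweep=150.2043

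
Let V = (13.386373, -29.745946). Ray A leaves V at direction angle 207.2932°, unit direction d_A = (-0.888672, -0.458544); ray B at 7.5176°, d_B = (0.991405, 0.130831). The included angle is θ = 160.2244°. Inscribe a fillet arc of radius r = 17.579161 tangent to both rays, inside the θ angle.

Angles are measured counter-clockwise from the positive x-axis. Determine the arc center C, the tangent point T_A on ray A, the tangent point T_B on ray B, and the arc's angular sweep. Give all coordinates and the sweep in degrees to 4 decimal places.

bisector direction at 287.4054° = (0.299131,-0.954212)
center distance |VC| = r/sin(θ/2) = 17.579161/sin(80.1122°) = 17.844221
C = V + |VC|·bis = (18.7241,-46.7731)
T_A = V + ((C−V)·d_A)·d_A = V + 3.0642·d_A = (10.6633,-31.1510)
T_B = V + ((C−V)·d_B)·d_B = V + 3.0642·d_B = (16.4242,-29.3451)
sweep = 180° − θ = 19.7756°

center=(18.7241,-46.7731) T_A=(10.6633,-31.1510) T_B=(16.4242,-29.3451) sweep=19.7756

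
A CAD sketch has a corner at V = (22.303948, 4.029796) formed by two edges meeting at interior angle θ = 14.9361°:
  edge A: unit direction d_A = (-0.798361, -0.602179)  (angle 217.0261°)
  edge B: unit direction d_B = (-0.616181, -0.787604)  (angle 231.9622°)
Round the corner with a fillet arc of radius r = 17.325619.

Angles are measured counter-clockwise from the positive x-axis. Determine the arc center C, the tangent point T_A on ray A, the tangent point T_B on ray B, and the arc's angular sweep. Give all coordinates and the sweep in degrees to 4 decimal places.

center=(-72.7828,-89.3927) T_A=(-83.2160,-75.5606) T_B=(-59.1371,-100.0684) sweep=165.0639

bisector direction at 224.4941° = (-0.713322,-0.700836)
center distance |VC| = r/sin(θ/2) = 17.325619/sin(7.4680°) = 133.301360
C = V + |VC|·bis = (-72.7828,-89.3927)
T_A = V + ((C−V)·d_A)·d_A = V + 132.1706·d_A = (-83.2160,-75.5606)
T_B = V + ((C−V)·d_B)·d_B = V + 132.1706·d_B = (-59.1371,-100.0684)
sweep = 180° − θ = 165.0639°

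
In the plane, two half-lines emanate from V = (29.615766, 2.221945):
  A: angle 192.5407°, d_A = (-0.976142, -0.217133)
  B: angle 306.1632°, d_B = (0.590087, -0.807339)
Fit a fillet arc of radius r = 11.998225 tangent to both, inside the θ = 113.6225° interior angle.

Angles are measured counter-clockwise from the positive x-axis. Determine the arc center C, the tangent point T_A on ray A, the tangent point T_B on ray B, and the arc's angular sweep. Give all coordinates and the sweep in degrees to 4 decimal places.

center=(24.5602,-11.1941) T_A=(21.9550,0.5179) T_B=(34.2468,-4.1141) sweep=66.3775

bisector direction at 249.3519° = (-0.352627,-0.935764)
center distance |VC| = r/sin(θ/2) = 11.998225/sin(56.8113°) = 14.336993
C = V + |VC|·bis = (24.5602,-11.1941)
T_A = V + ((C−V)·d_A)·d_A = V + 7.8481·d_A = (21.9550,0.5179)
T_B = V + ((C−V)·d_B)·d_B = V + 7.8481·d_B = (34.2468,-4.1141)
sweep = 180° − θ = 66.3775°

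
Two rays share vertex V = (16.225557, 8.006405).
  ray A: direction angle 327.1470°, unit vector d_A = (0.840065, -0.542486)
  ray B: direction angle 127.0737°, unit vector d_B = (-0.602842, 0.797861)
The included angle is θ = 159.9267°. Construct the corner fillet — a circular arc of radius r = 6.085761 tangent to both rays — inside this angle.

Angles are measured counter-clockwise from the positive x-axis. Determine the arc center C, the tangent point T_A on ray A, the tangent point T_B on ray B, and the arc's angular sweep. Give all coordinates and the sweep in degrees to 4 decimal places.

center=(20.4318,12.5345) T_A=(17.1304,7.4221) T_B=(15.5762,8.8658) sweep=20.0733

bisector direction at 47.1103° = (0.680589,0.732666)
center distance |VC| = r/sin(θ/2) = 6.085761/sin(79.9634°) = 6.180342
C = V + |VC|·bis = (20.4318,12.5345)
T_A = V + ((C−V)·d_A)·d_A = V + 1.0771·d_A = (17.1304,7.4221)
T_B = V + ((C−V)·d_B)·d_B = V + 1.0771·d_B = (15.5762,8.8658)
sweep = 180° − θ = 20.0733°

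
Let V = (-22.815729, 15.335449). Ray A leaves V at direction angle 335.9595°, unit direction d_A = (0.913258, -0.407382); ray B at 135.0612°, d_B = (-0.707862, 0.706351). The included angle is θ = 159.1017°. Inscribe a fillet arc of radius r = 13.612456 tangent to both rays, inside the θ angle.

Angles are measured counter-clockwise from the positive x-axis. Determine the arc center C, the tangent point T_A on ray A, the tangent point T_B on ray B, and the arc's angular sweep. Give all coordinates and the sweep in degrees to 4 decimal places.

bisector direction at 55.5103° = (0.566257,0.824228)
center distance |VC| = r/sin(θ/2) = 13.612456/sin(79.5508°) = 13.842008
C = V + |VC|·bis = (-14.9776,26.7444)
T_A = V + ((C−V)·d_A)·d_A = V + 2.5104·d_A = (-20.5231,14.3127)
T_B = V + ((C−V)·d_B)·d_B = V + 2.5104·d_B = (-24.5928,17.1087)
sweep = 180° − θ = 20.8983°

center=(-14.9776,26.7444) T_A=(-20.5231,14.3127) T_B=(-24.5928,17.1087) sweep=20.8983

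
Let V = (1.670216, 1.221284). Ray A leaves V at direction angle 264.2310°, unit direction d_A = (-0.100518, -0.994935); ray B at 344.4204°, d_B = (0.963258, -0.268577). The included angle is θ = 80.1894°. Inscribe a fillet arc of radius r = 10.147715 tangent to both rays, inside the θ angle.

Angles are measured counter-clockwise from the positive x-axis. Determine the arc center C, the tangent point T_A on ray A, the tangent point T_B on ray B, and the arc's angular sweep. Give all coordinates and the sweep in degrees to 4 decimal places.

bisector direction at 304.3257° = (0.563897,-0.825845)
center distance |VC| = r/sin(θ/2) = 10.147715/sin(40.0947°) = 15.756028
C = V + |VC|·bis = (10.5550,-11.7908)
T_A = V + ((C−V)·d_A)·d_A = V + 12.0531·d_A = (0.4587,-10.7707)
T_B = V + ((C−V)·d_B)·d_B = V + 12.0531·d_B = (13.2804,-2.0159)
sweep = 180° − θ = 99.8106°

center=(10.5550,-11.7908) T_A=(0.4587,-10.7707) T_B=(13.2804,-2.0159) sweep=99.8106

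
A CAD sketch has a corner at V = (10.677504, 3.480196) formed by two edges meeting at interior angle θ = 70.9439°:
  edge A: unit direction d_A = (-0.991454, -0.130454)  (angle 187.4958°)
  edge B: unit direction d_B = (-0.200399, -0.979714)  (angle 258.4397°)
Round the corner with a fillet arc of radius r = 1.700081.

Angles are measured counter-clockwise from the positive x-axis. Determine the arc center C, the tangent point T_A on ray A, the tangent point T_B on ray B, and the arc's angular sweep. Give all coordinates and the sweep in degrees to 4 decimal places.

bisector direction at 222.9677° = (-0.731737,-0.681587)
center distance |VC| = r/sin(θ/2) = 1.700081/sin(35.4719°) = 2.929637
C = V + |VC|·bis = (8.5338,1.4834)
T_A = V + ((C−V)·d_A)·d_A = V + 2.3859·d_A = (8.3120,3.1689)
T_B = V + ((C−V)·d_B)·d_B = V + 2.3859·d_B = (10.1994,1.1427)
sweep = 180° − θ = 109.0561°

center=(8.5338,1.4834) T_A=(8.3120,3.1689) T_B=(10.1994,1.1427) sweep=109.0561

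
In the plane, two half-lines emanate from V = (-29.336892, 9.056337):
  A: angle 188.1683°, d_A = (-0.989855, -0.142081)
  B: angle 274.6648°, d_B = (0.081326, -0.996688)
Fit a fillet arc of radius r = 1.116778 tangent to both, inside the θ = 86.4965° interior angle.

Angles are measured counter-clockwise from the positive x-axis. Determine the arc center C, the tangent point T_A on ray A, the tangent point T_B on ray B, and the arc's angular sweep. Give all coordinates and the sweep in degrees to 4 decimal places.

bisector direction at 231.4166° = (-0.623654,-0.781701)
center distance |VC| = r/sin(θ/2) = 1.116778/sin(43.2482°) = 1.629950
C = V + |VC|·bis = (-30.3534,7.7822)
T_A = V + ((C−V)·d_A)·d_A = V + 1.1872·d_A = (-30.5121,8.8877)
T_B = V + ((C−V)·d_B)·d_B = V + 1.1872·d_B = (-29.2403,7.8730)
sweep = 180° − θ = 93.5035°

center=(-30.3534,7.7822) T_A=(-30.5121,8.8877) T_B=(-29.2403,7.8730) sweep=93.5035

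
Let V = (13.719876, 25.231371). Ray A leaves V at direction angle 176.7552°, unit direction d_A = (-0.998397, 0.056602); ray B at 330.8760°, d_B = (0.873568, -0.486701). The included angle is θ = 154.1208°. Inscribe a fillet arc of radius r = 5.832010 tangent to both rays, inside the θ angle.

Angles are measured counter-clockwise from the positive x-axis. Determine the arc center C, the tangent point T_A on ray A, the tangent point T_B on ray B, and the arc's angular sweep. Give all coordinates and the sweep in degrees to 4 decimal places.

bisector direction at 253.8156° = (-0.278730,-0.960370)
center distance |VC| = r/sin(θ/2) = 5.832010/sin(77.0604°) = 5.983963
C = V + |VC|·bis = (12.0520,19.4846)
T_A = V + ((C−V)·d_A)·d_A = V + 1.3400·d_A = (12.3821,25.3072)
T_B = V + ((C−V)·d_B)·d_B = V + 1.3400·d_B = (14.8904,24.5792)
sweep = 180° − θ = 25.8792°

center=(12.0520,19.4846) T_A=(12.3821,25.3072) T_B=(14.8904,24.5792) sweep=25.8792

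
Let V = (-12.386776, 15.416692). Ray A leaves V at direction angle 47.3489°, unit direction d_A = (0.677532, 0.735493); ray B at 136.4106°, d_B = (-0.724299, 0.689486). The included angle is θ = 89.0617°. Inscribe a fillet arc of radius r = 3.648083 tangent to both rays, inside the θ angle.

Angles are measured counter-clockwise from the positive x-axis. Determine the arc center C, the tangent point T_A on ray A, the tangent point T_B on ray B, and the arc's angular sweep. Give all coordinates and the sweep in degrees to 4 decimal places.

bisector direction at 91.8798° = (-0.032802,0.999462)
center distance |VC| = r/sin(θ/2) = 3.648083/sin(44.5309°) = 5.201937
C = V + |VC|·bis = (-12.5574,20.6158)
T_A = V + ((C−V)·d_A)·d_A = V + 3.7083·d_A = (-9.8743,18.1441)
T_B = V + ((C−V)·d_B)·d_B = V + 3.7083·d_B = (-15.0727,17.9735)
sweep = 180° − θ = 90.9383°

center=(-12.5574,20.6158) T_A=(-9.8743,18.1441) T_B=(-15.0727,17.9735) sweep=90.9383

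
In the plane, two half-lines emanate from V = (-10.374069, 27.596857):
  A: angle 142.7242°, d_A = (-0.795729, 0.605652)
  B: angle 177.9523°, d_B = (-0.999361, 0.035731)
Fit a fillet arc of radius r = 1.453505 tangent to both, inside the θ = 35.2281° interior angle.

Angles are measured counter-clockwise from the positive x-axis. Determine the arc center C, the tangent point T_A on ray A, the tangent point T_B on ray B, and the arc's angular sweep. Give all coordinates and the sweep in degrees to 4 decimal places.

bisector direction at 160.3383° = (-0.941695,0.336467)
center distance |VC| = r/sin(θ/2) = 1.453505/sin(17.6140°) = 4.803330
C = V + |VC|·bis = (-14.8973,29.2130)
T_A = V + ((C−V)·d_A)·d_A = V + 4.5781·d_A = (-14.0170,30.3696)
T_B = V + ((C−V)·d_B)·d_B = V + 4.5781·d_B = (-14.9493,27.7604)
sweep = 180° − θ = 144.7719°

center=(-14.8973,29.2130) T_A=(-14.0170,30.3696) T_B=(-14.9493,27.7604) sweep=144.7719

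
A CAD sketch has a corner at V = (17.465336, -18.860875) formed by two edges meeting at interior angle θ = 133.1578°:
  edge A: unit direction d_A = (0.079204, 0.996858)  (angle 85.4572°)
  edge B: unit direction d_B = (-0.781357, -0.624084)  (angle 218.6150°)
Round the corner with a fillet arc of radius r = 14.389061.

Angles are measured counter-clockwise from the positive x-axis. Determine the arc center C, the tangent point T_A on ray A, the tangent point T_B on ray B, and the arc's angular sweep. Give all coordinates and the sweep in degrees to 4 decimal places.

bisector direction at 152.0361° = (-0.883243,0.468915)
center distance |VC| = r/sin(θ/2) = 14.389061/sin(66.5789°) = 15.681049
C = V + |VC|·bis = (3.6152,-11.5078)
T_A = V + ((C−V)·d_A)·d_A = V + 6.2330·d_A = (17.9590,-12.6475)
T_B = V + ((C−V)·d_B)·d_B = V + 6.2330·d_B = (12.5951,-22.7508)
sweep = 180° − θ = 46.8422°

center=(3.6152,-11.5078) T_A=(17.9590,-12.6475) T_B=(12.5951,-22.7508) sweep=46.8422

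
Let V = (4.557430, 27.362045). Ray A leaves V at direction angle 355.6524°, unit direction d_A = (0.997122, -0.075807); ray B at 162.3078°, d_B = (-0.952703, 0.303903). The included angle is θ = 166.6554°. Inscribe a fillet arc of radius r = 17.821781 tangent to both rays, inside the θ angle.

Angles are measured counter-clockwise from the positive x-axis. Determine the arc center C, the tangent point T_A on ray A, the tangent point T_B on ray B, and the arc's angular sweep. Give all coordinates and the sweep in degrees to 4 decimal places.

bisector direction at 78.9801° = (0.191150,0.981561)
center distance |VC| = r/sin(θ/2) = 17.821781/sin(83.3277°) = 17.943312
C = V + |VC|·bis = (7.9873,44.9745)
T_A = V + ((C−V)·d_A)·d_A = V + 2.0848·d_A = (6.6363,27.2040)
T_B = V + ((C−V)·d_B)·d_B = V + 2.0848·d_B = (2.5712,27.9956)
sweep = 180° − θ = 13.3446°

center=(7.9873,44.9745) T_A=(6.6363,27.2040) T_B=(2.5712,27.9956) sweep=13.3446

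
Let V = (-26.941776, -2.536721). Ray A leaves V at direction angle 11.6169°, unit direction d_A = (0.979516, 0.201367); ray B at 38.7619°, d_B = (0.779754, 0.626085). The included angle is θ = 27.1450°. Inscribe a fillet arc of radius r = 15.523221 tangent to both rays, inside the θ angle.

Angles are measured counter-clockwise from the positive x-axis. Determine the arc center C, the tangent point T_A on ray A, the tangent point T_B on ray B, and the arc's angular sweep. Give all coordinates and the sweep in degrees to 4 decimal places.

bisector direction at 25.1894° = (0.904906,0.425612)
center distance |VC| = r/sin(θ/2) = 15.523221/sin(13.5725°) = 66.147578
C = V + |VC|·bis = (32.9156,25.6165)
T_A = V + ((C−V)·d_A)·d_A = V + 64.3003·d_A = (36.0414,10.4112)
T_B = V + ((C−V)·d_B)·d_B = V + 64.3003·d_B = (23.1967,37.7208)
sweep = 180° − θ = 152.8550°

center=(32.9156,25.6165) T_A=(36.0414,10.4112) T_B=(23.1967,37.7208) sweep=152.8550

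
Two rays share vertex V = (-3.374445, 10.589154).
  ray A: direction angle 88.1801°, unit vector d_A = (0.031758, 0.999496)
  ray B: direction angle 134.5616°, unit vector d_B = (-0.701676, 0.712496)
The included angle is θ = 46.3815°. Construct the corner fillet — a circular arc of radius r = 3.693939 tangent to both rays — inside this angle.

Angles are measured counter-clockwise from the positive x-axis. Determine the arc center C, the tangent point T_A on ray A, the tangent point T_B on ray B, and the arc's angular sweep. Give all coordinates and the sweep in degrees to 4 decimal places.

bisector direction at 111.3708° = (-0.364403,0.931241)
center distance |VC| = r/sin(θ/2) = 3.693939/sin(23.1908°) = 9.380396
C = V + |VC|·bis = (-6.7927,19.3246)
T_A = V + ((C−V)·d_A)·d_A = V + 8.6224·d_A = (-3.1006,19.2073)
T_B = V + ((C−V)·d_B)·d_B = V + 8.6224·d_B = (-9.4246,16.7326)
sweep = 180° − θ = 133.6185°

center=(-6.7927,19.3246) T_A=(-3.1006,19.2073) T_B=(-9.4246,16.7326) sweep=133.6185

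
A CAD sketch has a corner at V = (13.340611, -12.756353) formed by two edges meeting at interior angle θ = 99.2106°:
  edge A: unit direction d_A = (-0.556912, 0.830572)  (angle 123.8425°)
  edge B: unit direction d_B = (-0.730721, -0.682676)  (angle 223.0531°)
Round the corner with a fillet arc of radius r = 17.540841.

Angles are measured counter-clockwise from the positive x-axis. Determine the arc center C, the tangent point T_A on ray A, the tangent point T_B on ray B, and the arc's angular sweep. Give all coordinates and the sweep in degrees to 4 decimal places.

bisector direction at 173.4478° = (-0.993468,0.114108)
center distance |VC| = r/sin(θ/2) = 17.540841/sin(49.6053°) = 23.031619
C = V + |VC|·bis = (-9.5406,-10.1283)
T_A = V + ((C−V)·d_A)·d_A = V + 14.9256·d_A = (5.0284,-0.3596)
T_B = V + ((C−V)·d_B)·d_B = V + 14.9256·d_B = (2.4341,-22.9457)
sweep = 180° − θ = 80.7894°

center=(-9.5406,-10.1283) T_A=(5.0284,-0.3596) T_B=(2.4341,-22.9457) sweep=80.7894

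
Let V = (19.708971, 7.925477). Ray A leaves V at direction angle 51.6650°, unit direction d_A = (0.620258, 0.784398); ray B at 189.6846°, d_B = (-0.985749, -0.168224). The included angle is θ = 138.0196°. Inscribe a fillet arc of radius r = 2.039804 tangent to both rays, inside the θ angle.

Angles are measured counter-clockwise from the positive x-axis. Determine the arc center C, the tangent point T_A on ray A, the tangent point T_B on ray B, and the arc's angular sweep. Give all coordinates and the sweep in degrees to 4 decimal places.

center=(18.5944,9.8046) T_A=(20.1944,8.5394) T_B=(18.9375,7.7938) sweep=41.9804

bisector direction at 120.6748° = (-0.510165,0.860077)
center distance |VC| = r/sin(θ/2) = 2.039804/sin(69.0098°) = 2.184782
C = V + |VC|·bis = (18.5944,9.8046)
T_A = V + ((C−V)·d_A)·d_A = V + 0.7826·d_A = (20.1944,8.5394)
T_B = V + ((C−V)·d_B)·d_B = V + 0.7826·d_B = (18.9375,7.7938)
sweep = 180° − θ = 41.9804°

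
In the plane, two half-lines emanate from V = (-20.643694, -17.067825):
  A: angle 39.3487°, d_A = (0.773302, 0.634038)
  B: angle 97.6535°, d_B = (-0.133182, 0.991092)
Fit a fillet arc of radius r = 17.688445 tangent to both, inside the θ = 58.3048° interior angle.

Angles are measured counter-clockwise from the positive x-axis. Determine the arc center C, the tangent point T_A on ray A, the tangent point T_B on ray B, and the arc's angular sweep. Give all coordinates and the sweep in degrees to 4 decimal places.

center=(-7.3362,16.7170) T_A=(3.8789,3.0385) T_B=(-24.8671,14.3613) sweep=121.6952

bisector direction at 68.5011° = (0.366483,0.930425)
center distance |VC| = r/sin(θ/2) = 17.688445/sin(29.1524°) = 36.311230
C = V + |VC|·bis = (-7.3362,16.7170)
T_A = V + ((C−V)·d_A)·d_A = V + 31.7116·d_A = (3.8789,3.0385)
T_B = V + ((C−V)·d_B)·d_B = V + 31.7116·d_B = (-24.8671,14.3613)
sweep = 180° − θ = 121.6952°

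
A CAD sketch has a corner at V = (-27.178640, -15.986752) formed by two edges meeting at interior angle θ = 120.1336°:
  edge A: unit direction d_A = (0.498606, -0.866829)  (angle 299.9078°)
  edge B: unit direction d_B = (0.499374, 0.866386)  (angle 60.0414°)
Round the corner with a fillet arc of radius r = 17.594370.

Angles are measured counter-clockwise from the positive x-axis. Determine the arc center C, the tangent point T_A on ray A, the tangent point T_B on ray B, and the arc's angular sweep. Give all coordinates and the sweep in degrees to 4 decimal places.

bisector direction at 359.9746° = (1.000000,-0.000443)
center distance |VC| = r/sin(θ/2) = 17.594370/sin(60.0668°) = 20.302576
C = V + |VC|·bis = (-6.8761,-15.9958)
T_A = V + ((C−V)·d_A)·d_A = V + 10.1308·d_A = (-22.1274,-24.7684)
T_B = V + ((C−V)·d_B)·d_B = V + 10.1308·d_B = (-22.1196,-7.2096)
sweep = 180° − θ = 59.8664°

center=(-6.8761,-15.9958) T_A=(-22.1274,-24.7684) T_B=(-22.1196,-7.2096) sweep=59.8664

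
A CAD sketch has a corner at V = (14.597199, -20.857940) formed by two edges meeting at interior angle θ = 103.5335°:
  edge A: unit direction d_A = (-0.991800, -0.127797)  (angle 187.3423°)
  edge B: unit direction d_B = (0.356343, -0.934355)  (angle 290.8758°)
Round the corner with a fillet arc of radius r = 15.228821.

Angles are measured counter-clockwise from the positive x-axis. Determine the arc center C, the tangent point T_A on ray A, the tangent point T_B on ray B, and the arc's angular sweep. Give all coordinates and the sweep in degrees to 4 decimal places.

bisector direction at 239.1090° = (-0.513406,-0.858146)
center distance |VC| = r/sin(θ/2) = 15.228821/sin(51.7668°) = 19.387476
C = V + |VC|·bis = (4.6436,-37.4952)
T_A = V + ((C−V)·d_A)·d_A = V + 11.9982·d_A = (2.6974,-22.3913)
T_B = V + ((C−V)·d_B)·d_B = V + 11.9982·d_B = (18.8727,-32.0685)
sweep = 180° − θ = 76.4665°

center=(4.6436,-37.4952) T_A=(2.6974,-22.3913) T_B=(18.8727,-32.0685) sweep=76.4665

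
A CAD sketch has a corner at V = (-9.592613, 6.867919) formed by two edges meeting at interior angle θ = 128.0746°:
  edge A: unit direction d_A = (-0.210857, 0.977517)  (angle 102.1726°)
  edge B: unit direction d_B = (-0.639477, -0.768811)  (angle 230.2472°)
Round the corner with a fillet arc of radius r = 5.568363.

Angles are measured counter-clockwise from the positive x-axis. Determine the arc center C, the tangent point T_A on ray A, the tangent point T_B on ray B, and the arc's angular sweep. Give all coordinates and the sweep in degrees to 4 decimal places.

bisector direction at 166.2099° = (-0.971175,0.238366)
center distance |VC| = r/sin(θ/2) = 5.568363/sin(64.0373°) = 6.193406
C = V + |VC|·bis = (-15.6075,8.3442)
T_A = V + ((C−V)·d_A)·d_A = V + 2.7114·d_A = (-10.1643,9.5183)
T_B = V + ((C−V)·d_B)·d_B = V + 2.7114·d_B = (-11.3265,4.7834)
sweep = 180° − θ = 51.9254°

center=(-15.6075,8.3442) T_A=(-10.1643,9.5183) T_B=(-11.3265,4.7834) sweep=51.9254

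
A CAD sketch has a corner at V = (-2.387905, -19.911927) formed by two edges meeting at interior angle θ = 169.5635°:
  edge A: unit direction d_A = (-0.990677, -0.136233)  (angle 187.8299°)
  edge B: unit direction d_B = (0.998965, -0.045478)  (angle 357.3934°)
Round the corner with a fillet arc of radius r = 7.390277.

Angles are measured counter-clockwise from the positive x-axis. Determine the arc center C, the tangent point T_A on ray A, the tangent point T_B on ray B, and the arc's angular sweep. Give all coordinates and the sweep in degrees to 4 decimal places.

bisector direction at 272.6116° = (0.045566,-0.998961)
center distance |VC| = r/sin(θ/2) = 7.390277/sin(84.7818°) = 7.421034
C = V + |VC|·bis = (-2.0498,-27.3253)
T_A = V + ((C−V)·d_A)·d_A = V + 0.6749·d_A = (-3.0566,-20.0039)
T_B = V + ((C−V)·d_B)·d_B = V + 0.6749·d_B = (-1.7137,-19.9426)
sweep = 180° − θ = 10.4365°

center=(-2.0498,-27.3253) T_A=(-3.0566,-20.0039) T_B=(-1.7137,-19.9426) sweep=10.4365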